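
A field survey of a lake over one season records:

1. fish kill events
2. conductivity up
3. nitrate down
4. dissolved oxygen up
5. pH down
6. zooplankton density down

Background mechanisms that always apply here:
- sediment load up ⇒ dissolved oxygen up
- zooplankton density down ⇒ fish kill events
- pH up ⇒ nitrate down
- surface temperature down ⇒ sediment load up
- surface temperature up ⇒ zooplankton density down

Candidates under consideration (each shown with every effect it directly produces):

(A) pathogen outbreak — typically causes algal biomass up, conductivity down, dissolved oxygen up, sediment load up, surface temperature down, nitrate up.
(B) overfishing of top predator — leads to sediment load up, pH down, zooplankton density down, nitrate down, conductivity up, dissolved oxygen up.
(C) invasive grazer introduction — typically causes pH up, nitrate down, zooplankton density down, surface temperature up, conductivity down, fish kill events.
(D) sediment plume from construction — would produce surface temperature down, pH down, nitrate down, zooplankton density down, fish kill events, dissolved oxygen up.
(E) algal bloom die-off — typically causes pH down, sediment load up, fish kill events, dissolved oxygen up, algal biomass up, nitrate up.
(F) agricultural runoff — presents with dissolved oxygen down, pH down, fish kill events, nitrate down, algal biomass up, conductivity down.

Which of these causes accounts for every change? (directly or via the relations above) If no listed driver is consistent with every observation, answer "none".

Testing each hypothesis:
(A) pathogen outbreak — fails on fish kill events, conductivity up, nitrate down, pH down, zooplankton density down (predicts conductivity down, not conductivity up; predicts nitrate up, not nitrate down)
(B) overfishing of top predator — fish kill events yes (via zooplankton density down → fish kill events); conductivity up yes; nitrate down yes; dissolved oxygen up yes; pH down yes; zooplankton density down yes
(C) invasive grazer introduction — fish kill events yes; conductivity up NO; nitrate down yes; dissolved oxygen up NO; pH down NO; zooplankton density down yes
(D) sediment plume from construction — fish kill events yes; conductivity up NO; nitrate down yes; dissolved oxygen up yes; pH down yes; zooplankton density down yes
(E) algal bloom die-off — fish kill events yes; conductivity up NO; nitrate down NO; dissolved oxygen up yes; pH down yes; zooplankton density down NO
(F) agricultural runoff — fish kill events yes; conductivity up NO; nitrate down yes; dissolved oxygen up NO; pH down yes; zooplankton density down NO
Only (B) is consistent with every observation.

B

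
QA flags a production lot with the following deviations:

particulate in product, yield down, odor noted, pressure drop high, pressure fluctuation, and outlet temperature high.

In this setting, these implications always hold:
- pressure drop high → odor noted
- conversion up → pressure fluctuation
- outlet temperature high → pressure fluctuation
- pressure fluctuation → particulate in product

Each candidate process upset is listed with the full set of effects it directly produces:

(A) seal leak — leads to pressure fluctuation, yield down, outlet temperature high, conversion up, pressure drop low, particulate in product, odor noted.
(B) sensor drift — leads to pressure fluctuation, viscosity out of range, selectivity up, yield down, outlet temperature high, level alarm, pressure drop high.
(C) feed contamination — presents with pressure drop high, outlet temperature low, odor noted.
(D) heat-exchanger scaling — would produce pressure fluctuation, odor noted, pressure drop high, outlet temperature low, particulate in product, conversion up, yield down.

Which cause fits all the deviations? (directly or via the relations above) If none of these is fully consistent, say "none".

B

Testing each hypothesis:
(A) seal leak — particulate in product yes; yield down yes; odor noted yes; pressure drop high NO; pressure fluctuation yes; outlet temperature high yes
(B) sensor drift — particulate in product yes (through pressure fluctuation → particulate in product); yield down yes; odor noted yes (through pressure drop high → odor noted); pressure drop high yes; pressure fluctuation yes; outlet temperature high yes
(C) feed contamination — particulate in product NO; yield down NO; odor noted yes; pressure drop high yes; pressure fluctuation NO; outlet temperature high NO
(D) heat-exchanger scaling — particulate in product yes; yield down yes; odor noted yes; pressure drop high yes; pressure fluctuation yes; outlet temperature high NO
Only (B) is consistent with every observation.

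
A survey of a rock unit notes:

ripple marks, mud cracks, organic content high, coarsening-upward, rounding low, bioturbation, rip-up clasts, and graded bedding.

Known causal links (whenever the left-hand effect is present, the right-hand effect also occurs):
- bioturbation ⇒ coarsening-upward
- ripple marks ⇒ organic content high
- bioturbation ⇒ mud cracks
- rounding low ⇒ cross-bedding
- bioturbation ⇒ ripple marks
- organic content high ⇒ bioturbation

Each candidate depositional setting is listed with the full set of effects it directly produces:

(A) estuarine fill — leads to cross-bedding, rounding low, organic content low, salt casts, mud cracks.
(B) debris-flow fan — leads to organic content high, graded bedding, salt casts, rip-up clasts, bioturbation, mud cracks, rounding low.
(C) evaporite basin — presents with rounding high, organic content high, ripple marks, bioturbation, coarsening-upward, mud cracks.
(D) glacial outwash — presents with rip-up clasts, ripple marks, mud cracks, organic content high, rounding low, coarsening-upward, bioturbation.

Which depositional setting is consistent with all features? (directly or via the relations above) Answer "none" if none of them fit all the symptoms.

B

Per-candidate check:
(A) estuarine fill — fails on ripple marks, organic content high, coarsening-upward, bioturbation, rip-up clasts, graded bedding (predicts organic content low, not organic content high)
(B) debris-flow fan — ripple marks + (by bioturbation → ripple marks); mud cracks +; organic content high +; coarsening-upward + (by bioturbation → coarsening-upward); rounding low +; bioturbation +; rip-up clasts +; graded bedding +
(C) evaporite basin — ripple marks +; mud cracks +; organic content high +; coarsening-upward +; rounding low -; bioturbation +; rip-up clasts -; graded bedding -
(D) glacial outwash — ripple marks +; mud cracks +; organic content high +; coarsening-upward +; rounding low +; bioturbation +; rip-up clasts +; graded bedding -
(B) alone accounts for all the evidence.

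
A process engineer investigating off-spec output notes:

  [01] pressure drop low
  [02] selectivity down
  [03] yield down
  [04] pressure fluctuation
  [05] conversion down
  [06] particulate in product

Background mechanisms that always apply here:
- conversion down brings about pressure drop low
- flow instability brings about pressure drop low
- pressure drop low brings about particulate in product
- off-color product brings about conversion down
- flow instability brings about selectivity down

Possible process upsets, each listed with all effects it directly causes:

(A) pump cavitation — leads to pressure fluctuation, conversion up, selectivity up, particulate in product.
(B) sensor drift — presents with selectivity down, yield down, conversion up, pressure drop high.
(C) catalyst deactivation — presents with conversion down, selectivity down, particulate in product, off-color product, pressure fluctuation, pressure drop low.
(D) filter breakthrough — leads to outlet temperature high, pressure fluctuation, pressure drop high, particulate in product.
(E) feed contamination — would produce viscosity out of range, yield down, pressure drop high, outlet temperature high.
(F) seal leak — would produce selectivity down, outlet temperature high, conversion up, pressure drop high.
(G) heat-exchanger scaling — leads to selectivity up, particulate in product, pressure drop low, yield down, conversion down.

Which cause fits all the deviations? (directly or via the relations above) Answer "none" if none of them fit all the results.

none

For each candidate, compare predicted effects to what was observed:
(A) pump cavitation — pressure drop low ✗; selectivity down ✗; yield down ✗; pressure fluctuation ✓; conversion down ✗; particulate in product ✓
(B) sensor drift — pressure drop low ✗; selectivity down ✓; yield down ✓; pressure fluctuation ✗; conversion down ✗; particulate in product ✗
(C) catalyst deactivation — does not account for yield down
(D) filter breakthrough — fails on pressure drop low, selectivity down, yield down, conversion down (predicts pressure drop high, not pressure drop low)
(E) feed contamination — pressure drop low ✗; selectivity down ✗; yield down ✓; pressure fluctuation ✗; conversion down ✗; particulate in product ✗
(F) seal leak — pressure drop low ✗; selectivity down ✓; yield down ✗; pressure fluctuation ✗; conversion down ✗; particulate in product ✗
(G) heat-exchanger scaling — pressure drop low ✓; selectivity down ✗; yield down ✓; pressure fluctuation ✗; conversion down ✓; particulate in product ✓
None of the listed candidates fits everything.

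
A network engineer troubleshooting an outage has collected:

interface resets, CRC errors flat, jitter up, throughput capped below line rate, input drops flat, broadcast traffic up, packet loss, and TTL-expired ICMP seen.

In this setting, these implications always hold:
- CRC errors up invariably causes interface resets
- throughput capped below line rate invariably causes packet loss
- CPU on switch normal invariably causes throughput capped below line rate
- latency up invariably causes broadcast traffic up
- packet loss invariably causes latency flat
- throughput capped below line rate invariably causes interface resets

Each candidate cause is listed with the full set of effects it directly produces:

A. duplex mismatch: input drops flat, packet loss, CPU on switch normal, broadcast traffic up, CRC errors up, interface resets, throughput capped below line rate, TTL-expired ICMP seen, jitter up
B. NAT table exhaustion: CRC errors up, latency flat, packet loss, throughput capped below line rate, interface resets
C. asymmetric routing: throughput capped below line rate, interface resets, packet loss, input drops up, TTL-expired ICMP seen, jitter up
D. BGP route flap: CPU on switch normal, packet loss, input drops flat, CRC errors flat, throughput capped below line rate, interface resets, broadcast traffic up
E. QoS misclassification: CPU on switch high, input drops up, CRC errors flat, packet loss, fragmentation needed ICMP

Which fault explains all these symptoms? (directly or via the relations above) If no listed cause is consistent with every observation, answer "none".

For each candidate, compare predicted effects to what was observed:
(A) duplex mismatch — interface resets match; CRC errors flat miss; jitter up match; throughput capped below line rate match; input drops flat match; broadcast traffic up match; packet loss match; TTL-expired ICMP seen match
(B) NAT table exhaustion — interface resets match; CRC errors flat miss; jitter up miss; throughput capped below line rate match; input drops flat miss; broadcast traffic up miss; packet loss match; TTL-expired ICMP seen miss
(C) asymmetric routing — interface resets match; CRC errors flat miss; jitter up match; throughput capped below line rate match; input drops flat miss; broadcast traffic up miss; packet loss match; TTL-expired ICMP seen match
(D) BGP route flap — interface resets match; CRC errors flat match; jitter up miss; throughput capped below line rate match; input drops flat match; broadcast traffic up match; packet loss match; TTL-expired ICMP seen miss
(E) QoS misclassification — interface resets miss; CRC errors flat match; jitter up miss; throughput capped below line rate miss; input drops flat miss; broadcast traffic up miss; packet loss match; TTL-expired ICMP seen miss
No candidate is consistent with all observations.

none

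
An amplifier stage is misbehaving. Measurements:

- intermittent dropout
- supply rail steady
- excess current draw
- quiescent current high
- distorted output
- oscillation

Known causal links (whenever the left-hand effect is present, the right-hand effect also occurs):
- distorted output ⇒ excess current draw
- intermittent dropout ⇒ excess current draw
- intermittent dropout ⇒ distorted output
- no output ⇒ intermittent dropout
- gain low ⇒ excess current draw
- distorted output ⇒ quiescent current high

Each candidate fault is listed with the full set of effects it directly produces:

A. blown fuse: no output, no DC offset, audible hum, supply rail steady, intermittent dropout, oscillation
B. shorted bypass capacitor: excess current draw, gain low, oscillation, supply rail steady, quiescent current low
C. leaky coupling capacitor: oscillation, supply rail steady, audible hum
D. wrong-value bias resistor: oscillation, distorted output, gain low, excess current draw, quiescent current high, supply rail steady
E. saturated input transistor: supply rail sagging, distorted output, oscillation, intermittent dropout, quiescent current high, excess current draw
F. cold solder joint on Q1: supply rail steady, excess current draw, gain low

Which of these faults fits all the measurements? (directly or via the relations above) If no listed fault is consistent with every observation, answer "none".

A

Testing each hypothesis:
(A) blown fuse — accounts for every observation (excess current draw via intermittent dropout → excess current draw)
(B) shorted bypass capacitor — intermittent dropout miss; supply rail steady match; excess current draw match; quiescent current high miss; distorted output miss; oscillation match
(C) leaky coupling capacitor — intermittent dropout miss; supply rail steady match; excess current draw miss; quiescent current high miss; distorted output miss; oscillation match
(D) wrong-value bias resistor — does not account for intermittent dropout
(E) saturated input transistor — intermittent dropout match; supply rail steady miss; excess current draw match; quiescent current high match; distorted output match; oscillation match
(F) cold solder joint on Q1 — intermittent dropout miss; supply rail steady match; excess current draw match; quiescent current high miss; distorted output miss; oscillation miss
(A) alone accounts for all the evidence.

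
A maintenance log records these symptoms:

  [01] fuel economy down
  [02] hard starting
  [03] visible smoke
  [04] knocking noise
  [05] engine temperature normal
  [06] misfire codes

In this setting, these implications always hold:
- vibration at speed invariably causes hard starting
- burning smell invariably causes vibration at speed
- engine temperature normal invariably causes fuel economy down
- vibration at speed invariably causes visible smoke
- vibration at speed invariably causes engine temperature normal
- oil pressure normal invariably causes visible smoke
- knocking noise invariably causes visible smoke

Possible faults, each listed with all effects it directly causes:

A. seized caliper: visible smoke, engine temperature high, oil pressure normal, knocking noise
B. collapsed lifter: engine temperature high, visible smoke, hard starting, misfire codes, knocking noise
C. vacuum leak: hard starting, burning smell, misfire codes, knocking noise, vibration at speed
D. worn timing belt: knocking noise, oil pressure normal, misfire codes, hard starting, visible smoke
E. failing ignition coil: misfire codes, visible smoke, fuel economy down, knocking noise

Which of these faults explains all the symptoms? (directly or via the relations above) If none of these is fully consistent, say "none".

C

Per-candidate check:
(A) seized caliper — fuel economy down NO; hard starting NO; visible smoke yes; knocking noise yes; engine temperature normal NO; misfire codes NO
(B) collapsed lifter — fails on fuel economy down, engine temperature normal (predicts engine temperature high, not engine temperature normal)
(C) vacuum leak — accounts for every observation (fuel economy down by vibration at speed → engine temperature normal → fuel economy down)
(D) worn timing belt — fuel economy down NO; hard starting yes; visible smoke yes; knocking noise yes; engine temperature normal NO; misfire codes yes
(E) failing ignition coil — fuel economy down yes; hard starting NO; visible smoke yes; knocking noise yes; engine temperature normal NO; misfire codes yes
(C) alone accounts for all the evidence.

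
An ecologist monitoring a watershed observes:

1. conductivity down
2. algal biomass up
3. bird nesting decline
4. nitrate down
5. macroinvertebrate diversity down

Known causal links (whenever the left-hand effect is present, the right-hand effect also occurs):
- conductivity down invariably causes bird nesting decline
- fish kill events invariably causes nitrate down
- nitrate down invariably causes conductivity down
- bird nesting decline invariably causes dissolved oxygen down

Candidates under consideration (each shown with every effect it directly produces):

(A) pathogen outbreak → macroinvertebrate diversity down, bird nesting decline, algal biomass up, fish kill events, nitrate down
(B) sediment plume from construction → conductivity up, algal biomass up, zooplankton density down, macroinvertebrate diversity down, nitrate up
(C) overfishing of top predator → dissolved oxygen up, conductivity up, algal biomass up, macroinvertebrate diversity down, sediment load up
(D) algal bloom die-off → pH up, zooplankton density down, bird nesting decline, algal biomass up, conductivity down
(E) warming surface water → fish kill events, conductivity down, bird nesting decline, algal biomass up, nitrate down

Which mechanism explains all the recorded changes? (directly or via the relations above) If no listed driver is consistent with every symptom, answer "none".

Checking each candidate against the observations:
(A) pathogen outbreak — conductivity down yes (by nitrate down → conductivity down); algal biomass up yes; bird nesting decline yes; nitrate down yes; macroinvertebrate diversity down yes
(B) sediment plume from construction — conductivity down NO; algal biomass up yes; bird nesting decline NO; nitrate down NO; macroinvertebrate diversity down yes
(C) overfishing of top predator — conductivity down NO; algal biomass up yes; bird nesting decline NO; nitrate down NO; macroinvertebrate diversity down yes
(D) algal bloom die-off — does not account for nitrate down, macroinvertebrate diversity down
(E) warming surface water — conductivity down yes; algal biomass up yes; bird nesting decline yes; nitrate down yes; macroinvertebrate diversity down NO
Only (A) is consistent with every observation.

A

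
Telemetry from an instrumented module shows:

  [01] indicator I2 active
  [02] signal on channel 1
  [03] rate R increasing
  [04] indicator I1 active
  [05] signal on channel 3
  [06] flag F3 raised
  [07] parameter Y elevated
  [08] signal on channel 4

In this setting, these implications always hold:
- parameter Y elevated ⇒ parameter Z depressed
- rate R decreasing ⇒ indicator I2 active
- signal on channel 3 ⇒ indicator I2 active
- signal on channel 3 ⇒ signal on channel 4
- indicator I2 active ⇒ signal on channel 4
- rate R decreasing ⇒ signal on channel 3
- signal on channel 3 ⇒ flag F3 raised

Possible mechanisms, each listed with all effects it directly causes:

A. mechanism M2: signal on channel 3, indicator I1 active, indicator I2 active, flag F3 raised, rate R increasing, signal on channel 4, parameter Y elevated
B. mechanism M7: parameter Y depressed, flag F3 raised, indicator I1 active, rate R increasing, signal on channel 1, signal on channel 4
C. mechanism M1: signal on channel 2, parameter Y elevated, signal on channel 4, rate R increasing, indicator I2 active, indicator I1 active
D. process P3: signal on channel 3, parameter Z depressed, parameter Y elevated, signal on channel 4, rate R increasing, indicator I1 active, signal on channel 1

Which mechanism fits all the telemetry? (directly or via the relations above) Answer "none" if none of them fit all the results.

D

Checking each candidate against the observations:
(A) mechanism M2 — does not account for signal on channel 1
(B) mechanism M7 — indicator I2 active ✗; signal on channel 1 ✓; rate R increasing ✓; indicator I1 active ✓; signal on channel 3 ✗; flag F3 raised ✓; parameter Y elevated ✗; signal on channel 4 ✓
(C) mechanism M1 — does not account for signal on channel 1, signal on channel 3, flag F3 raised
(D) process P3 — accounts for every observation (indicator I2 active via signal on channel 3 → indicator I2 active)
(D) alone accounts for all the evidence.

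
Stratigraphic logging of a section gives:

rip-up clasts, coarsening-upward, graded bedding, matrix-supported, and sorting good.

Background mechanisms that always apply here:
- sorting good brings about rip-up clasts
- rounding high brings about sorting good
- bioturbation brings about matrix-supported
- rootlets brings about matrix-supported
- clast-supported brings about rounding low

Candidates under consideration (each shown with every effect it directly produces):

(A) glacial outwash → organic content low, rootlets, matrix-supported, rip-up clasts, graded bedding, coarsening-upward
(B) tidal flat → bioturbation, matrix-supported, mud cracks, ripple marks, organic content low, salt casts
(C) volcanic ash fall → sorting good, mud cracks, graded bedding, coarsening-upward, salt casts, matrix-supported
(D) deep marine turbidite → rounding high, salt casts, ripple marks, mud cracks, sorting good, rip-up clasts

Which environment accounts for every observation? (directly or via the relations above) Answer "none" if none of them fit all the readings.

Checking each candidate against the observations:
(A) glacial outwash — rip-up clasts ✓; coarsening-upward ✓; graded bedding ✓; matrix-supported ✓; sorting good ✗
(B) tidal flat — does not account for rip-up clasts, coarsening-upward, graded bedding, sorting good
(C) volcanic ash fall — accounts for every observation (rip-up clasts via sorting good → rip-up clasts)
(D) deep marine turbidite — rip-up clasts ✓; coarsening-upward ✗; graded bedding ✗; matrix-supported ✗; sorting good ✓
(C) is the only candidate with no mismatches.

C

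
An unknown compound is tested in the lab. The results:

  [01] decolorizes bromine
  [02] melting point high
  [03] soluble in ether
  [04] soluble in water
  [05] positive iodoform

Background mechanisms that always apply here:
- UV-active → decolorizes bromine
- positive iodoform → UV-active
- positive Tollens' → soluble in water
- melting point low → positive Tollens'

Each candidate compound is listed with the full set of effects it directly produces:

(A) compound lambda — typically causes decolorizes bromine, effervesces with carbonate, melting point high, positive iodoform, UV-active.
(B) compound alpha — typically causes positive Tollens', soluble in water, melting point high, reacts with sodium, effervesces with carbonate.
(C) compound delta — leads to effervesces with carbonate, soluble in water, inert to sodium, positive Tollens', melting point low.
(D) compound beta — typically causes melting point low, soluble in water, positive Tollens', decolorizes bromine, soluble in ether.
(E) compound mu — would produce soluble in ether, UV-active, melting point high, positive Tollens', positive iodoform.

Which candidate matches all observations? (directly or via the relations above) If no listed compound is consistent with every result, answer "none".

For each candidate, compare predicted effects to what was observed:
(A) compound lambda — decolorizes bromine +; melting point high +; soluble in ether -; soluble in water -; positive iodoform +
(B) compound alpha — does not account for decolorizes bromine, soluble in ether, positive iodoform
(C) compound delta — fails on decolorizes bromine, melting point high, soluble in ether, positive iodoform (predicts melting point low, not melting point high)
(D) compound beta — fails on melting point high, positive iodoform (predicts melting point low, not melting point high)
(E) compound mu — decolorizes bromine + (by UV-active → decolorizes bromine); melting point high +; soluble in ether +; soluble in water + (by positive Tollens' → soluble in water); positive iodoform +
(E) is the only candidate with no mismatches.

E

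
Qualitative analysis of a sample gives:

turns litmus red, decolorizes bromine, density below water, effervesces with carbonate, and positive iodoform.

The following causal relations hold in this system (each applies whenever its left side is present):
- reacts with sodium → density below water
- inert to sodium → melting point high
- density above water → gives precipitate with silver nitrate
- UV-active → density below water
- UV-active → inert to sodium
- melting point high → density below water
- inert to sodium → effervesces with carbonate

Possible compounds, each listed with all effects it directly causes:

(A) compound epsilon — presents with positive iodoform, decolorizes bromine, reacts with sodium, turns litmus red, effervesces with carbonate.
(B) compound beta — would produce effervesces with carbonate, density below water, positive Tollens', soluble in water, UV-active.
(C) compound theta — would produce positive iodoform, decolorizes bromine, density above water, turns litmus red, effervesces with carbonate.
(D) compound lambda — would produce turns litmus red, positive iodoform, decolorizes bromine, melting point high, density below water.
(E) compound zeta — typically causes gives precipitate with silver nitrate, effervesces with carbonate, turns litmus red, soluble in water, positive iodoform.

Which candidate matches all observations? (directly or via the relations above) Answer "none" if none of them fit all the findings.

Testing each hypothesis:
(A) compound epsilon — turns litmus red yes; decolorizes bromine yes; density below water yes (through reacts with sodium → density below water); effervesces with carbonate yes; positive iodoform yes
(B) compound beta — turns litmus red NO; decolorizes bromine NO; density below water yes; effervesces with carbonate yes; positive iodoform NO
(C) compound theta — fails on density below water (predicts density above water, not density below water)
(D) compound lambda — turns litmus red yes; decolorizes bromine yes; density below water yes; effervesces with carbonate NO; positive iodoform yes
(E) compound zeta — turns litmus red yes; decolorizes bromine NO; density below water NO; effervesces with carbonate yes; positive iodoform yes
(A) alone accounts for all the evidence.

A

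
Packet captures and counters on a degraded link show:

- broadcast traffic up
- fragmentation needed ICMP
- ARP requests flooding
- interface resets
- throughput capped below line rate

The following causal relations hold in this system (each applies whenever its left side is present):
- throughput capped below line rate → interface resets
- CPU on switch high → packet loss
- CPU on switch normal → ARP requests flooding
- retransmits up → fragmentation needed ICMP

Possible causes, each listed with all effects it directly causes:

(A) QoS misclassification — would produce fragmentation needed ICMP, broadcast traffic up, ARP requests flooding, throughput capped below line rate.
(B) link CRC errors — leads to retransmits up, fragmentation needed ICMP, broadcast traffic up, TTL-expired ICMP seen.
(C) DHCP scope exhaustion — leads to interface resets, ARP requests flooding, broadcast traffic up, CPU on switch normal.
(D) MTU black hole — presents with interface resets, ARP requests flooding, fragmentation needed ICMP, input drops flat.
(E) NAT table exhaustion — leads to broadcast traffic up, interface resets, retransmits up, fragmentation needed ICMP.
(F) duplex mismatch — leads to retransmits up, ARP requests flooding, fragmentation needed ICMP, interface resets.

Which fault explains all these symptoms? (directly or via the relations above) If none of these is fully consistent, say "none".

Testing each hypothesis:
(A) QoS misclassification — broadcast traffic up match; fragmentation needed ICMP match; ARP requests flooding match; interface resets match (through throughput capped below line rate → interface resets); throughput capped below line rate match
(B) link CRC errors — broadcast traffic up match; fragmentation needed ICMP match; ARP requests flooding miss; interface resets miss; throughput capped below line rate miss
(C) DHCP scope exhaustion — does not account for fragmentation needed ICMP, throughput capped below line rate
(D) MTU black hole — does not account for broadcast traffic up, throughput capped below line rate
(E) NAT table exhaustion — does not account for ARP requests flooding, throughput capped below line rate
(F) duplex mismatch — does not account for broadcast traffic up, throughput capped below line rate
(A) alone accounts for all the evidence.

A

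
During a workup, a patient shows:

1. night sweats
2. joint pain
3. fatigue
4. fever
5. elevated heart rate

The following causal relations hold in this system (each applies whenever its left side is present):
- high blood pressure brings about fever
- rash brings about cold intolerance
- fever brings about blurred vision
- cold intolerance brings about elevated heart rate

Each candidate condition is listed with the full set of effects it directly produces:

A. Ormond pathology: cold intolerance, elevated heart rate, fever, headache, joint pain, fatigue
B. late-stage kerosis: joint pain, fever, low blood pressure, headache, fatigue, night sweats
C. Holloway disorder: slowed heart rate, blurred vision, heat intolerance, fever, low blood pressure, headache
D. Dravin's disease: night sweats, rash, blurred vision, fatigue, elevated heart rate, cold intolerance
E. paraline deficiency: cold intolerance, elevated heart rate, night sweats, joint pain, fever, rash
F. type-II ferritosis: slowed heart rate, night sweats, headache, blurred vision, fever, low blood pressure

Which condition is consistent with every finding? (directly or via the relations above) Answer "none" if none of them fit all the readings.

none

For each candidate, compare predicted effects to what was observed:
(A) Ormond pathology — night sweats miss; joint pain match; fatigue match; fever match; elevated heart rate match
(B) late-stage kerosis — night sweats match; joint pain match; fatigue match; fever match; elevated heart rate miss
(C) Holloway disorder — night sweats miss; joint pain miss; fatigue miss; fever match; elevated heart rate miss
(D) Dravin's disease — night sweats match; joint pain miss; fatigue match; fever miss; elevated heart rate match
(E) paraline deficiency — night sweats match; joint pain match; fatigue miss; fever match; elevated heart rate match
(F) type-II ferritosis — fails on joint pain, fatigue, elevated heart rate (predicts slowed heart rate, not elevated heart rate)
Every candidate fails on at least one observation.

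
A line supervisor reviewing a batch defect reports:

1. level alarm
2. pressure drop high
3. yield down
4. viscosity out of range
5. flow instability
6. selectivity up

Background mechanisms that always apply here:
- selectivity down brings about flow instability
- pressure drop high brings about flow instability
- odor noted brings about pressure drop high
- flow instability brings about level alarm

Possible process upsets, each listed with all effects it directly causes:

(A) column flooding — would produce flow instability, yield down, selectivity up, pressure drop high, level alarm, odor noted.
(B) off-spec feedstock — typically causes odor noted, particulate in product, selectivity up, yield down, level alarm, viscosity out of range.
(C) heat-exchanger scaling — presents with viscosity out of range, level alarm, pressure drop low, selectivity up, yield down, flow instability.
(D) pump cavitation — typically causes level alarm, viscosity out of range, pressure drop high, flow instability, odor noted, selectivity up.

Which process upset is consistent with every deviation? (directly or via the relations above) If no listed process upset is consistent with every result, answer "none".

Testing each hypothesis:
(A) column flooding — does not account for viscosity out of range
(B) off-spec feedstock — accounts for every observation (pressure drop high through odor noted → pressure drop high)
(C) heat-exchanger scaling — fails on pressure drop high (predicts pressure drop low, not pressure drop high)
(D) pump cavitation — level alarm +; pressure drop high +; yield down -; viscosity out of range +; flow instability +; selectivity up +
Only (B) is consistent with every observation.

B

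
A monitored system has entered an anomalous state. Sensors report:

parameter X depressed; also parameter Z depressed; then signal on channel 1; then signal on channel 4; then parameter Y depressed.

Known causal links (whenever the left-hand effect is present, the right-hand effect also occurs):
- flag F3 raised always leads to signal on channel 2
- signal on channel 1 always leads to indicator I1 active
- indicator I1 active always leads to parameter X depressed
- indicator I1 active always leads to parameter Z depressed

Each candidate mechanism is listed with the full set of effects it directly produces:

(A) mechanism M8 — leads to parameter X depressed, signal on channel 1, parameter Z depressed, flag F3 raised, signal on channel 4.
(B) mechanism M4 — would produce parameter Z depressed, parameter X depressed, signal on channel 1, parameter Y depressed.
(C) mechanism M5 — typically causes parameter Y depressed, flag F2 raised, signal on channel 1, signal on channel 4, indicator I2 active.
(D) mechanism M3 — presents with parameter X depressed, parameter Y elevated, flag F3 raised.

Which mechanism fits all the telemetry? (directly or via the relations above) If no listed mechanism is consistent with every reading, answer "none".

Testing each hypothesis:
(A) mechanism M8 — parameter X depressed ✓; parameter Z depressed ✓; signal on channel 1 ✓; signal on channel 4 ✓; parameter Y depressed ✗
(B) mechanism M4 — parameter X depressed ✓; parameter Z depressed ✓; signal on channel 1 ✓; signal on channel 4 ✗; parameter Y depressed ✓
(C) mechanism M5 — parameter X depressed ✓ (by signal on channel 1 → indicator I1 active → parameter X depressed); parameter Z depressed ✓ (by signal on channel 1 → indicator I1 active → parameter Z depressed); signal on channel 1 ✓; signal on channel 4 ✓; parameter Y depressed ✓
(D) mechanism M3 — parameter X depressed ✓; parameter Z depressed ✗; signal on channel 1 ✗; signal on channel 4 ✗; parameter Y depressed ✗
(C) is the only candidate with no mismatches.

C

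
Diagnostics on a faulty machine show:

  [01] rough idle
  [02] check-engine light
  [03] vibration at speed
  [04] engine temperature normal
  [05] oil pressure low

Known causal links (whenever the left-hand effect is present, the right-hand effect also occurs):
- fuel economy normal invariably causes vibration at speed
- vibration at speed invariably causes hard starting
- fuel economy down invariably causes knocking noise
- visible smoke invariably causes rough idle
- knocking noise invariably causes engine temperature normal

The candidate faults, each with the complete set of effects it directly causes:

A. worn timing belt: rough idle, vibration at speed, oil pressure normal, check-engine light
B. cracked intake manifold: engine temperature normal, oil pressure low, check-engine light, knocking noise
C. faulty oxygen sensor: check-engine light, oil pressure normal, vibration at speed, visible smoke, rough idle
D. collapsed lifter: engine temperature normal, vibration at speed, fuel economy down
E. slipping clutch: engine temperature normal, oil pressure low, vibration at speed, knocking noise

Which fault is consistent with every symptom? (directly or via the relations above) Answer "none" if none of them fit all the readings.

For each candidate, compare predicted effects to what was observed:
(A) worn timing belt — fails on engine temperature normal, oil pressure low (predicts oil pressure normal, not oil pressure low)
(B) cracked intake manifold — does not account for rough idle, vibration at speed
(C) faulty oxygen sensor — fails on engine temperature normal, oil pressure low (predicts oil pressure normal, not oil pressure low)
(D) collapsed lifter — rough idle -; check-engine light -; vibration at speed +; engine temperature normal +; oil pressure low -
(E) slipping clutch — rough idle -; check-engine light -; vibration at speed +; engine temperature normal +; oil pressure low +
Every candidate fails on at least one observation.

none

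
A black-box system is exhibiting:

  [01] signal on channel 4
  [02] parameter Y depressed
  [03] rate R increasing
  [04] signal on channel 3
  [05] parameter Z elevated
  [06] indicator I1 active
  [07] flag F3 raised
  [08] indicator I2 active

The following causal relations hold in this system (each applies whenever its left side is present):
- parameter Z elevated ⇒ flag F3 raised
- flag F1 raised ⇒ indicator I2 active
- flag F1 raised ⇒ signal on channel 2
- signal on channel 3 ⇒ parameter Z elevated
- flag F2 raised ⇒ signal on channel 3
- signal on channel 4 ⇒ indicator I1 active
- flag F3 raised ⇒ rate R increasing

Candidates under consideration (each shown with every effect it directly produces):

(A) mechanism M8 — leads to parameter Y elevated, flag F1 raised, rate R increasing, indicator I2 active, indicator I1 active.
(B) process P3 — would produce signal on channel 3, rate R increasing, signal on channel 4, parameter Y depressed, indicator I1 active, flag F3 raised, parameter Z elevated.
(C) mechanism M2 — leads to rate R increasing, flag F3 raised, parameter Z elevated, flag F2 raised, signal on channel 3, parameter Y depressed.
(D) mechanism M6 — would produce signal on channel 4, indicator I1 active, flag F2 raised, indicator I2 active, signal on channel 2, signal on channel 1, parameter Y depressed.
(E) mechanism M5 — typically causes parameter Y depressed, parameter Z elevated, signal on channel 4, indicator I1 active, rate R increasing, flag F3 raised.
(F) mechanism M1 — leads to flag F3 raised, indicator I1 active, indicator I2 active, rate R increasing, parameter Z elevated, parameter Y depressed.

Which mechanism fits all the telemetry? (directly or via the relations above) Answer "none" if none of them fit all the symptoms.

For each candidate, compare predicted effects to what was observed:
(A) mechanism M8 — signal on channel 4 ✗; parameter Y depressed ✗; rate R increasing ✓; signal on channel 3 ✗; parameter Z elevated ✗; indicator I1 active ✓; flag F3 raised ✗; indicator I2 active ✓
(B) process P3 — does not account for indicator I2 active
(C) mechanism M2 — does not account for signal on channel 4, indicator I1 active, indicator I2 active
(D) mechanism M6 — accounts for every observation (rate R increasing through flag F2 raised → signal on channel 3 → parameter Z elevated → flag F3 raised → rate R increasing)
(E) mechanism M5 — signal on channel 4 ✓; parameter Y depressed ✓; rate R increasing ✓; signal on channel 3 ✗; parameter Z elevated ✓; indicator I1 active ✓; flag F3 raised ✓; indicator I2 active ✗
(F) mechanism M1 — signal on channel 4 ✗; parameter Y depressed ✓; rate R increasing ✓; signal on channel 3 ✗; parameter Z elevated ✓; indicator I1 active ✓; flag F3 raised ✓; indicator I2 active ✓
(D) alone accounts for all the evidence.

D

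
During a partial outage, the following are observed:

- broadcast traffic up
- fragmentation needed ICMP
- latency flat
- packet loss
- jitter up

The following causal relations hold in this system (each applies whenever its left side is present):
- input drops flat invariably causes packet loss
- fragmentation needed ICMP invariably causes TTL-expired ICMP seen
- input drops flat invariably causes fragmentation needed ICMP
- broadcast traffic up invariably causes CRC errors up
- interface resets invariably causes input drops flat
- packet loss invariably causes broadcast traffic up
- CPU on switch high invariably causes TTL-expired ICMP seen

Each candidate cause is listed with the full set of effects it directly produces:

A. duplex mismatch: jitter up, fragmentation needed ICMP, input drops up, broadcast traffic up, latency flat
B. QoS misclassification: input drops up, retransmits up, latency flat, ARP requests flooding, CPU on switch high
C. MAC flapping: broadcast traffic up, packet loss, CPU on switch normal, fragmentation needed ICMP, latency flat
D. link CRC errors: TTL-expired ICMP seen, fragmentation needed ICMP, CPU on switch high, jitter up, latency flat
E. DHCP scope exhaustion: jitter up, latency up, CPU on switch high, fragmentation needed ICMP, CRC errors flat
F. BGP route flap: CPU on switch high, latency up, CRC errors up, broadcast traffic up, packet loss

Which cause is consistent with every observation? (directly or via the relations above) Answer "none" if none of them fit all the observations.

none

Testing each hypothesis:
(A) duplex mismatch — broadcast traffic up +; fragmentation needed ICMP +; latency flat +; packet loss -; jitter up +
(B) QoS misclassification — does not account for broadcast traffic up, fragmentation needed ICMP, packet loss, jitter up
(C) MAC flapping — does not account for jitter up
(D) link CRC errors — does not account for broadcast traffic up, packet loss
(E) DHCP scope exhaustion — broadcast traffic up -; fragmentation needed ICMP +; latency flat -; packet loss -; jitter up +
(F) BGP route flap — broadcast traffic up +; fragmentation needed ICMP -; latency flat -; packet loss +; jitter up -
Every candidate fails on at least one observation.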